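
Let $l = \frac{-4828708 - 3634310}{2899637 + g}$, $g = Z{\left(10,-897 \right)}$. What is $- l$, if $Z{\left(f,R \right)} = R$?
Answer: $\frac{4231509}{1449370} \approx 2.9196$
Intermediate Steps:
$g = -897$
$l = - \frac{4231509}{1449370}$ ($l = \frac{-4828708 - 3634310}{2899637 - 897} = - \frac{8463018}{2898740} = \left(-8463018\right) \frac{1}{2898740} = - \frac{4231509}{1449370} \approx -2.9196$)
$- l = \left(-1\right) \left(- \frac{4231509}{1449370}\right) = \frac{4231509}{1449370}$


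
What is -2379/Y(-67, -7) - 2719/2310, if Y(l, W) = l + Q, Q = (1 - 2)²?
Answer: 40273/1155 ≈ 34.868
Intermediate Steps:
Q = 1 (Q = (-1)² = 1)
Y(l, W) = 1 + l (Y(l, W) = l + 1 = 1 + l)
-2379/Y(-67, -7) - 2719/2310 = -2379/(1 - 67) - 2719/2310 = -2379/(-66) - 2719*1/2310 = -2379*(-1/66) - 2719/2310 = 793/22 - 2719/2310 = 40273/1155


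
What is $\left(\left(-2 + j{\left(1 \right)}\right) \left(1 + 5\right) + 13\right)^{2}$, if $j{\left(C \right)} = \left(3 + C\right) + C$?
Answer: $961$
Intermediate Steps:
$j{\left(C \right)} = 3 + 2 C$
$\left(\left(-2 + j{\left(1 \right)}\right) \left(1 + 5\right) + 13\right)^{2} = \left(\left(-2 + \left(3 + 2 \cdot 1\right)\right) \left(1 + 5\right) + 13\right)^{2} = \left(\left(-2 + \left(3 + 2\right)\right) 6 + 13\right)^{2} = \left(\left(-2 + 5\right) 6 + 13\right)^{2} = \left(3 \cdot 6 + 13\right)^{2} = \left(18 + 13\right)^{2} = 31^{2} = 961$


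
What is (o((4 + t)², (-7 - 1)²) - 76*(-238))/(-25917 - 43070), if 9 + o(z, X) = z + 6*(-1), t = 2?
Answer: -18109/68987 ≈ -0.26250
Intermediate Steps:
o(z, X) = -15 + z (o(z, X) = -9 + (z + 6*(-1)) = -9 + (z - 6) = -9 + (-6 + z) = -15 + z)
(o((4 + t)², (-7 - 1)²) - 76*(-238))/(-25917 - 43070) = ((-15 + (4 + 2)²) - 76*(-238))/(-25917 - 43070) = ((-15 + 6²) + 18088)/(-68987) = ((-15 + 36) + 18088)*(-1/68987) = (21 + 18088)*(-1/68987) = 18109*(-1/68987) = -18109/68987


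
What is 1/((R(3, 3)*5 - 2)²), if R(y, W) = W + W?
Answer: 1/784 ≈ 0.0012755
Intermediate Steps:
R(y, W) = 2*W
1/((R(3, 3)*5 - 2)²) = 1/(((2*3)*5 - 2)²) = 1/((6*5 - 2)²) = 1/((30 - 2)²) = 1/(28²) = 1/784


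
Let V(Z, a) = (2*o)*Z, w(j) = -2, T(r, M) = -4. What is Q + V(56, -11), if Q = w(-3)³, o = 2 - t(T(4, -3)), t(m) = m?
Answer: 664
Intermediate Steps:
o = 6 (o = 2 - 1*(-4) = 2 + 4 = 6)
V(Z, a) = 12*Z (V(Z, a) = (2*6)*Z = 12*Z)
Q = -8 (Q = (-2)³ = -8)
Q + V(56, -11) = -8 + 12*56 = -8 + 672 = 664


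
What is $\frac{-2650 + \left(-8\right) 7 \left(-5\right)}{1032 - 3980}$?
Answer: $\frac{1185}{1474} \approx 0.80394$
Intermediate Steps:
$\frac{-2650 + \left(-8\right) 7 \left(-5\right)}{1032 - 3980} = \frac{-2650 - -280}{-2948} = \left(-2650 + 280\right) \left(- \frac{1}{2948}\right) = \left(-2370\right) \left(- \frac{1}{2948}\right) = \frac{1185}{1474}$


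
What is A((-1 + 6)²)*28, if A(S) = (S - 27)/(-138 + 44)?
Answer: 28/47 ≈ 0.59575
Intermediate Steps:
A(S) = 27/94 - S/94 (A(S) = (-27 + S)/(-94) = (-27 + S)*(-1/94) = 27/94 - S/94)
A((-1 + 6)²)*28 = (27/94 - (-1 + 6)²/94)*28 = (27/94 - 1/94*5²)*28 = (27/94 - 1/94*25)*28 = (27/94 - 25/94)*28 = (1/47)*28 = 28/47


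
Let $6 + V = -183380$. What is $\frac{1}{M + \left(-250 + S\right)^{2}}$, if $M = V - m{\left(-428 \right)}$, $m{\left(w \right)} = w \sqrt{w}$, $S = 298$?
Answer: $- \frac{90541}{16434546738} - \frac{214 i \sqrt{107}}{8217273369} \approx -5.5092 \cdot 10^{-6} - 2.6939 \cdot 10^{-7} i$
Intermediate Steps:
$V = -183386$ ($V = -6 - 183380 = -183386$)
$m{\left(w \right)} = w^{\frac{3}{2}}$
$M = -183386 + 856 i \sqrt{107}$ ($M = -183386 - \left(-428\right)^{\frac{3}{2}} = -183386 - - 856 i \sqrt{107} = -183386 + 856 i \sqrt{107} \approx -1.8339 \cdot 10^{5} + 8854.5 i$)
$\frac{1}{M + \left(-250 + S\right)^{2}} = \frac{1}{\left(-183386 + 856 i \sqrt{107}\right) + \left(-250 + 298\right)^{2}} = \frac{1}{\left(-183386 + 856 i \sqrt{107}\right) + 48^{2}} = \frac{1}{\left(-183386 + 856 i \sqrt{107}\right) + 2304} = \frac{1}{-181082 + 856 i \sqrt{107}}$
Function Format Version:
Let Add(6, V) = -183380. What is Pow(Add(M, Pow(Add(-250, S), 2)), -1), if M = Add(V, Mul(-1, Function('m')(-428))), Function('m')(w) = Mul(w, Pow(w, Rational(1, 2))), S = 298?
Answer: Add(Rational(-90541, 16434546738), Mul(Rational(-214, 8217273369), I, Pow(107, Rational(1, 2)))) ≈ Add(-5.5092e-6, Mul(-2.6939e-7, I))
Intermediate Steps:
V = -183386 (V = Add(-6, -183380) = -183386)
Function('m')(w) = Pow(w, Rational(3, 2))
M = Add(-183386, Mul(856, I, Pow(107, Rational(1, 2)))) (M = Add(-183386, Mul(-1, Pow(-428, Rational(3, 2)))) = Add(-183386, Mul(-1, Mul(-856, I, Pow(107, Rational(1, 2))))) = Add(-183386, Mul(856, I, Pow(107, Rational(1, 2)))) ≈ Add(-1.8339e+5, Mul(8854.5, I)))
Pow(Add(M, Pow(Add(-250, S), 2)), -1) = Pow(Add(Add(-183386, Mul(856, I, Pow(107, Rational(1, 2)))), Pow(Add(-250, 298), 2)), -1) = Pow(Add(Add(-183386, Mul(856, I, Pow(107, Rational(1, 2)))), Pow(48, 2)), -1) = Pow(Add(Add(-183386, Mul(856, I, Pow(107, Rational(1, 2)))), 2304), -1) = Pow(Add(-181082, Mul(856, I, Pow(107, Rational(1, 2)))), -1)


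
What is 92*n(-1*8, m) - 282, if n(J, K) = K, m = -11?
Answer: -1294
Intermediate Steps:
92*n(-1*8, m) - 282 = 92*(-11) - 282 = -1012 - 282 = -1294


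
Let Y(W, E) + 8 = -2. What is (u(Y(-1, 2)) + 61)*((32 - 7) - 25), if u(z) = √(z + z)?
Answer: 0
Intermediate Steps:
Y(W, E) = -10 (Y(W, E) = -8 - 2 = -10)
u(z) = √2*√z (u(z) = √(2*z) = √2*√z)
(u(Y(-1, 2)) + 61)*((32 - 7) - 25) = (√2*√(-10) + 61)*((32 - 7) - 25) = (√2*(I*√10) + 61)*(25 - 25) = (2*I*√5 + 61)*0 = (61 + 2*I*√5)*0 = 0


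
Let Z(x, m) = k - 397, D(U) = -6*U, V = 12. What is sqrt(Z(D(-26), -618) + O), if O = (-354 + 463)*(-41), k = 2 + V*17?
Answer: 2*I*sqrt(1165) ≈ 68.264*I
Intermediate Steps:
k = 206 (k = 2 + 12*17 = 2 + 204 = 206)
Z(x, m) = -191 (Z(x, m) = 206 - 397 = -191)
O = -4469 (O = 109*(-41) = -4469)
sqrt(Z(D(-26), -618) + O) = sqrt(-191 - 4469) = sqrt(-4660) = 2*I*sqrt(1165)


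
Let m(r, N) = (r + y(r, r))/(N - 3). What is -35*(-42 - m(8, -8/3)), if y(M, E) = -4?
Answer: 24570/17 ≈ 1445.3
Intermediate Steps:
m(r, N) = (-4 + r)/(-3 + N) (m(r, N) = (r - 4)/(N - 3) = (-4 + r)/(-3 + N))
-35*(-42 - m(8, -8/3)) = -35*(-42 - (-4 + 8)/(-3 - 8/3)) = -35*(-42 - 4/(-3 - 8*⅓)) = -35*(-42 - 4/(-3 - 8/3)) = -35*(-42 - 4/(-17/3)) = -35*(-42 - (-3)*4/17) = -35*(-42 - 1*(-12/17)) = -35*(-42 + 12/17) = -35*(-702/17) = 24570/17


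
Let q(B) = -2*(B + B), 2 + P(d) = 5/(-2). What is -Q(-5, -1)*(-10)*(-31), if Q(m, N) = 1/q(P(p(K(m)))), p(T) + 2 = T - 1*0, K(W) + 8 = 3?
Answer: -155/9 ≈ -17.222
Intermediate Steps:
K(W) = -5 (K(W) = -8 + 3 = -5)
p(T) = -2 + T (p(T) = -2 + (T - 1*0) = -2 + (T + 0) = -2 + T)
P(d) = -9/2 (P(d) = -2 + 5/(-2) = -2 + 5*(-½) = -2 - 5/2 = -9/2)
q(B) = -4*B
Q(m, N) = 1/18 (Q(m, N) = 1/(-4*(-9/2)) = 1/18)
-Q(-5, -1)*(-10)*(-31) = -(1/18)*(-10)*(-31) = -(-5)*(-31)/9 = -1*155/9 = -155/9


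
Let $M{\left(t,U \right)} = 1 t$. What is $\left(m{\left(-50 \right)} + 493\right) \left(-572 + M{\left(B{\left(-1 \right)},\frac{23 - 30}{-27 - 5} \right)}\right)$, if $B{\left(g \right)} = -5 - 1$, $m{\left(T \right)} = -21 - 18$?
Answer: $-262412$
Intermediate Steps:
$m{\left(T \right)} = -39$ ($m{\left(T \right)} = -21 - 18 = -39$)
$B{\left(g \right)} = -6$
$M{\left(t,U \right)} = t$
$\left(m{\left(-50 \right)} + 493\right) \left(-572 + M{\left(B{\left(-1 \right)},\frac{23 - 30}{-27 - 5} \right)}\right) = \left(-39 + 493\right) \left(-572 - 6\right) = 454 \left(-578\right) = -262412$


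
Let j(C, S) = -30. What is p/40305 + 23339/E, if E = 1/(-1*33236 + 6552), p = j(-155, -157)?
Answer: -1673404152814/2687 ≈ -6.2278e+8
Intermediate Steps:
p = -30
E = -1/26684 (E = 1/(-33236 + 6552) = 1/(-26684) = -1/26684 ≈ -3.7476e-5)
p/40305 + 23339/E = -30/40305 + 23339/(-1/26684) = -30*1/40305 + 23339*(-26684) = -2/2687 - 622777876 = -1673404152814/2687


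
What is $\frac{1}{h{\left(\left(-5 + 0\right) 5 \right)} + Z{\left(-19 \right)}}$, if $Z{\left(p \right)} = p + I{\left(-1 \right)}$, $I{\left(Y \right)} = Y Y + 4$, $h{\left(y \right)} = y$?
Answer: $- \frac{1}{39} \approx -0.025641$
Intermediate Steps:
$I{\left(Y \right)} = 4 + Y^{2}$ ($I{\left(Y \right)} = Y^{2} + 4 = 4 + Y^{2}$)
$Z{\left(p \right)} = 5 + p$ ($Z{\left(p \right)} = p + \left(4 + \left(-1\right)^{2}\right) = p + \left(4 + 1\right) = p + 5 = 5 + p$)
$\frac{1}{h{\left(\left(-5 + 0\right) 5 \right)} + Z{\left(-19 \right)}} = \frac{1}{\left(-5 + 0\right) 5 + \left(5 - 19\right)} = \frac{1}{\left(-5\right) 5 - 14} = \frac{1}{-25 - 14} = \frac{1}{-39} = - \frac{1}{39}$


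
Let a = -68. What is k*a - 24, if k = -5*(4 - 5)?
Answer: -364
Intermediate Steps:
k = 5 (k = -5*(-1) = 5)
k*a - 24 = 5*(-68) - 24 = -340 - 24 = -364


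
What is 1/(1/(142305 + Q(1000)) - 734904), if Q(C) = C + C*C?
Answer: -1143305/840219417719 ≈ -1.3607e-6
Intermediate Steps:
Q(C) = C + C²
1/(1/(142305 + Q(1000)) - 734904) = 1/(1/(142305 + 1000*(1 + 1000)) - 734904) = 1/(1/(142305 + 1000*1001) - 734904) = 1/(1/(142305 + 1001000) - 734904) = 1/(1/1143305 - 734904) = 1/(-840219417719/1143305) = -1143305/840219417719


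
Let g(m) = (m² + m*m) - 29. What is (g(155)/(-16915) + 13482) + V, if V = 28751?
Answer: 714323174/16915 ≈ 42230.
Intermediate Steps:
g(m) = -29 + 2*m² (g(m) = (m² + m²) - 29 = 2*m² - 29 = -29 + 2*m²)
(g(155)/(-16915) + 13482) + V = ((-29 + 2*155²)/(-16915) + 13482) + 28751 = ((-29 + 2*24025)*(-1/16915) + 13482) + 28751 = ((-29 + 48050)*(-1/16915) + 13482) + 28751 = (48021*(-1/16915) + 13482) + 28751 = (-48021/16915 + 13482) + 28751 = 228000009/16915 + 28751 = 714323174/16915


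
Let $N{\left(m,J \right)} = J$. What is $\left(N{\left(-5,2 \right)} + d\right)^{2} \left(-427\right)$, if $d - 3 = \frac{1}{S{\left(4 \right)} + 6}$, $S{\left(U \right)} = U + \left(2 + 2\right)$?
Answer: $- \frac{307501}{28} \approx -10982.0$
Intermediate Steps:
$S{\left(U \right)} = 4 + U$ ($S{\left(U \right)} = U + 4 = 4 + U$)
$d = \frac{43}{14}$ ($d = 3 + \frac{1}{\left(4 + 4\right) + 6} = 3 + \frac{1}{8 + 6} = 3 + \frac{1}{14} = \frac{43}{14} \approx 3.0714$)
$\left(N{\left(-5,2 \right)} + d\right)^{2} \left(-427\right) = \left(2 + \frac{43}{14}\right)^{2} \left(-427\right) = \left(\frac{71}{14}\right)^{2} \left(-427\right) = \frac{5041}{196} \left(-427\right) = - \frac{307501}{28}$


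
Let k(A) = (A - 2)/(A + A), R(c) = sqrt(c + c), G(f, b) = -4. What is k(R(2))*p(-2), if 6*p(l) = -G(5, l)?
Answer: 0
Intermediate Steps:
R(c) = sqrt(2)*sqrt(c) (R(c) = sqrt(2*c) = sqrt(2)*sqrt(c))
p(l) = 2/3 (p(l) = (-1*(-4))/6 = (1/6)*4 = 2/3)
k(A) = (-2 + A)/(2*A) (k(A) = (-2 + A)/((2*A)) = (-2 + A)*(1/(2*A)) = (-2 + A)/(2*A))
k(R(2))*p(-2) = ((-2 + sqrt(2)*sqrt(2))/(2*((sqrt(2)*sqrt(2)))))*(2/3) = ((1/2)*(-2 + 2)/2)*(2/3) = ((1/2)*(1/2)*0)*(2/3) = 0*(2/3) = 0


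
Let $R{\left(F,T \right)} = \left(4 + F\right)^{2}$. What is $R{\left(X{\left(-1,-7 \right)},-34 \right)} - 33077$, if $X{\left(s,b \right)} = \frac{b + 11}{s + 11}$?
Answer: $- \frac{826441}{25} \approx -33058.0$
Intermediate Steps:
$X{\left(s,b \right)} = \frac{11 + b}{11 + s}$
$R{\left(X{\left(-1,-7 \right)},-34 \right)} - 33077 = \left(4 + \frac{11 - 7}{11 - 1}\right)^{2} - 33077 = \left(4 + \frac{1}{10} \cdot 4\right)^{2} - 33077 = \left(4 + \frac{2}{5}\right)^{2} - 33077 = \left(\frac{22}{5}\right)^{2} - 33077 = \frac{484}{25} - 33077 = - \frac{826441}{25}$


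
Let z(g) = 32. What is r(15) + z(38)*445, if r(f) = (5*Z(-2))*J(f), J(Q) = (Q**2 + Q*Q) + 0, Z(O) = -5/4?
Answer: 22855/2 ≈ 11428.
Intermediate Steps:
Z(O) = -5/4 (Z(O) = -5*1/4 = -5/4)
J(Q) = 2*Q**2 (J(Q) = (Q**2 + Q**2) + 0 = 2*Q**2 + 0 = 2*Q**2)
r(f) = -25*f**2/2 (r(f) = (5*(-5/4))*(2*f**2) = -25*f**2/2)
r(15) + z(38)*445 = -25/2*15**2 + 32*445 = -25/2*225 + 14240 = -5625/2 + 14240 = 22855/2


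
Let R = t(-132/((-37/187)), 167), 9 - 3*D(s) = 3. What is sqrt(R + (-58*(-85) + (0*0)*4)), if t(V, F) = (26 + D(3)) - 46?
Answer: 4*sqrt(307) ≈ 70.086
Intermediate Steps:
D(s) = 2 (D(s) = 3 - 1/3*3 = 3 - 1 = 2)
t(V, F) = -18 (t(V, F) = (26 + 2) - 46 = 28 - 46 = -18)
R = -18
sqrt(R + (-58*(-85) + (0*0)*4)) = sqrt(-18 + (-58*(-85) + (0*0)*4)) = sqrt(-18 + (4930 + 0*4)) = sqrt(-18 + (4930 + 0)) = sqrt(-18 + 4930) = sqrt(4912) = 4*sqrt(307)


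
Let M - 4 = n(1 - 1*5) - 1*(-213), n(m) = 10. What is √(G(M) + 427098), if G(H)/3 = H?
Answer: 3*√47531 ≈ 654.05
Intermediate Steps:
M = 227 (M = 4 + (10 - 1*(-213)) = 4 + (10 + 213) = 4 + 223 = 227)
G(H) = 3*H
√(G(M) + 427098) = √(3*227 + 427098) = √(681 + 427098) = √427779 = 3*√47531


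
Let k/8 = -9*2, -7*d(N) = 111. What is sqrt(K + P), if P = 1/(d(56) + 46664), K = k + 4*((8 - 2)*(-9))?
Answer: I*sqrt(38385506167081)/326537 ≈ 18.974*I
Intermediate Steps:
d(N) = -111/7 (d(N) = -1/7*111 = -111/7)
k = -144 (k = 8*(-9*2) = 8*(-18) = -144)
K = -360 (K = -144 + 4*((8 - 2)*(-9)) = -144 + 4*(6*(-9)) = -144 + 4*(-54) = -144 - 216 = -360)
P = 7/326537 (P = 1/(-111/7 + 46664) = 1/(326537/7) = 7/326537 ≈ 2.1437e-5)
sqrt(K + P) = sqrt(-360 + 7/326537) = sqrt(-117553313/326537) = I*sqrt(38385506167081)/326537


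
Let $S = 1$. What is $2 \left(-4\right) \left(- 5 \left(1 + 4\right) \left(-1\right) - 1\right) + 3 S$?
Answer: $-189$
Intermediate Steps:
$2 \left(-4\right) \left(- 5 \left(1 + 4\right) \left(-1\right) - 1\right) + 3 S = 2 \left(-4\right) \left(- 5 \left(1 + 4\right) \left(-1\right) - 1\right) + 3 \cdot 1 = - 8 \left(\left(-5\right) 5 \left(-1\right) - 1\right) + 3 = - 8 \left(\left(-25\right) \left(-1\right) - 1\right) + 3 = - 8 \left(25 - 1\right) + 3 = \left(-8\right) 24 + 3 = -192 + 3 = -189$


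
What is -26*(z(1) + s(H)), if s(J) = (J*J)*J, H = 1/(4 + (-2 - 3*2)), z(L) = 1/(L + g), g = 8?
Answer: -715/288 ≈ -2.4826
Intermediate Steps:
z(L) = 1/(8 + L) (z(L) = 1/(L + 8) = 1/(8 + L))
H = -¼ (H = 1/(4 + (-2 - 6)) = 1/(4 - 8) = 1/(-4) = -¼ ≈ -0.25000)
s(J) = J³ (s(J) = J²*J = J³)
-26*(z(1) + s(H)) = -26*(1/(8 + 1) + (-¼)³) = -26*(1/9 - 1/64) = -26*(⅑ - 1/64) = -26*55/576 = -715/288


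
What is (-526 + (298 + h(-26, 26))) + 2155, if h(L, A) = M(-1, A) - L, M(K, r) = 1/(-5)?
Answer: 9764/5 ≈ 1952.8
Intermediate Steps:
M(K, r) = -1/5
h(L, A) = -1/5 - L
(-526 + (298 + h(-26, 26))) + 2155 = (-526 + (298 + (-1/5 - 1*(-26)))) + 2155 = (-526 + (298 + (-1/5 + 26))) + 2155 = (-526 + (298 + 129/5)) + 2155 = (-526 + 1619/5) + 2155 = -1011/5 + 2155 = 9764/5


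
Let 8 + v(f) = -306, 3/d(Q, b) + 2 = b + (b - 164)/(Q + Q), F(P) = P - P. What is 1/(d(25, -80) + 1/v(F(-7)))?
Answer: -113668/4287 ≈ -26.515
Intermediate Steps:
F(P) = 0
d(Q, b) = 3/(-2 + b + (-164 + b)/(2*Q)) (d(Q, b) = 3/(-2 + (b + (b - 164)/(Q + Q))) = 3/(-2 + (b + (-164 + b)/((2*Q)))) = 3/(-2 + (b + (-164 + b)*(1/(2*Q)))) = 3/(-2 + (b + (-164 + b)/(2*Q))) = 3/(-2 + b + (-164 + b)/(2*Q)))
v(f) = -314 (v(f) = -8 - 306 = -314)
1/(d(25, -80) + 1/v(F(-7))) = 1/(6*25/(-164 - 80 - 4*25 + 2*25*(-80)) + 1/(-314)) = 1/(6*25/(-164 - 80 - 100 - 4000) - 1/314) = 1/(6*25/(-4344) - 1/314) = 1/(6*25*(-1/4344) - 1/314) = 1/(-25/724 - 1/314) = 1/(-4287/113668) = -113668/4287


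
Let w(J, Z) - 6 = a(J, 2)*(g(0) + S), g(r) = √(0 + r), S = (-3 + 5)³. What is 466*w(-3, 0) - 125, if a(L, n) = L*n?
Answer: -19697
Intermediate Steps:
S = 8 (S = 2³ = 8)
g(r) = √r
w(J, Z) = 6 + 16*J (w(J, Z) = 6 + (J*2)*(√0 + 8) = 6 + (2*J)*(0 + 8) = 6 + (2*J)*8 = 6 + 16*J)
466*w(-3, 0) - 125 = 466*(6 + 16*(-3)) - 125 = 466*(6 - 48) - 125 = 466*(-42) - 125 = -19572 - 125 = -19697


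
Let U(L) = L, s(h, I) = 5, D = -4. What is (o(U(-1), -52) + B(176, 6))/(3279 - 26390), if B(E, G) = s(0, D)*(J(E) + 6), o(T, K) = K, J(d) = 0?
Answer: 2/2101 ≈ 0.00095193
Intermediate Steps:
B(E, G) = 30 (B(E, G) = 5*(0 + 6) = 5*6 = 30)
(o(U(-1), -52) + B(176, 6))/(3279 - 26390) = (-52 + 30)/(3279 - 26390) = -22/(-23111) = -22*(-1/23111) = 2/2101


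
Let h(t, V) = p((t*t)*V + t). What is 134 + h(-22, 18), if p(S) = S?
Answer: 8824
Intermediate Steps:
h(t, V) = t + V*t**2 (h(t, V) = (t*t)*V + t = t**2*V + t = V*t**2 + t = t + V*t**2)
134 + h(-22, 18) = 134 - 22*(1 + 18*(-22)) = 134 - 22*(1 - 396) = 134 - 22*(-395) = 134 + 8690 = 8824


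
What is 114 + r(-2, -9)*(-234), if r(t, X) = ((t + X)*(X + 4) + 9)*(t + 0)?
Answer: 30066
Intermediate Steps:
r(t, X) = t*(9 + (4 + X)*(X + t)) (r(t, X) = ((X + t)*(4 + X) + 9)*t = ((4 + X)*(X + t) + 9)*t = (9 + (4 + X)*(X + t))*t = t*(9 + (4 + X)*(X + t)))
114 + r(-2, -9)*(-234) = 114 - 2*(9 + (-9)² + 4*(-9) + 4*(-2) - 9*(-2))*(-234) = 114 - 2*(9 + 81 - 36 - 8 + 18)*(-234) = 114 - 2*64*(-234) = 114 - 128*(-234) = 114 + 29952 = 30066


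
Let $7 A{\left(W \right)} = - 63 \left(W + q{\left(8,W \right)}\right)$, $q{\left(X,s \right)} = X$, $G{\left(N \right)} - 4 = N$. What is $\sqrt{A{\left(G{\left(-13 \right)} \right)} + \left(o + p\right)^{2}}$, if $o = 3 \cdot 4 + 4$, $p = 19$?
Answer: $\sqrt{1234} \approx 35.128$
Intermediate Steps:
$G{\left(N \right)} = 4 + N$
$o = 16$ ($o = 12 + 4 = 16$)
$A{\left(W \right)} = -72 - 9 W$ ($A{\left(W \right)} = \frac{\left(-63\right) \left(W + 8\right)}{7} = \frac{\left(-63\right) \left(8 + W\right)}{7} = \frac{-504 - 63 W}{7} = -72 - 9 W$)
$\sqrt{A{\left(G{\left(-13 \right)} \right)} + \left(o + p\right)^{2}} = \sqrt{\left(-72 - 9 \left(4 - 13\right)\right) + \left(16 + 19\right)^{2}} = \sqrt{\left(-72 - -81\right) + 35^{2}} = \sqrt{\left(-72 + 81\right) + 1225} = \sqrt{9 + 1225} = \sqrt{1234}$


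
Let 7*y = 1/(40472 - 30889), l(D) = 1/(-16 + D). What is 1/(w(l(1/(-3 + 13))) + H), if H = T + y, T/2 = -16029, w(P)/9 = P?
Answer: -3555293/113977595371 ≈ -3.1193e-5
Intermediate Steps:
w(P) = 9*P
T = -32058 (T = 2*(-16029) = -32058)
y = 1/67081 (y = 1/(7*(40472 - 30889)) = (1/7)/9583 = (1/7)*(1/9583) = 1/67081 ≈ 1.4907e-5)
H = -2150482697/67081 (H = -32058 + 1/67081 = -2150482697/67081 ≈ -32058.)
1/(w(l(1/(-3 + 13))) + H) = 1/(9/(-16 + 1/(-3 + 13)) - 2150482697/67081) = 1/(9/(-16 + 1/10) - 2150482697/67081) = 1/(9/(-159/10) - 2150482697/67081) = 1/(9*(-10/159) - 2150482697/67081) = 1/(-30/53 - 2150482697/67081) = 1/(-113977595371/3555293) = -3555293/113977595371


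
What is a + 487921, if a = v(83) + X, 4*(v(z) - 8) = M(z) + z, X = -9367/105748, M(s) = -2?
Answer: 25799823961/52874 ≈ 4.8795e+5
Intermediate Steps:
X = -9367/105748 (X = -9367*1/105748 = -9367/105748 ≈ -0.088578)
v(z) = 15/2 + z/4 (v(z) = 8 + (-2 + z)/4 = 8 + (-½ + z/4) = 15/2 + z/4)
a = 1489007/52874 (a = (15/2 + (¼)*83) - 9367/105748 = (15/2 + 83/4) - 9367/105748 = 113/4 - 9367/105748 = 1489007/52874 ≈ 28.161)
a + 487921 = 1489007/52874 + 487921 = 25799823961/52874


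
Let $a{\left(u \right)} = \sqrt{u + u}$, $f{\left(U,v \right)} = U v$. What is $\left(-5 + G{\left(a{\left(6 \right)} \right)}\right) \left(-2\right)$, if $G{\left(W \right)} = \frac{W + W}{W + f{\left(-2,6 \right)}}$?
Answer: $\frac{114}{11} + \frac{8 \sqrt{3}}{11} \approx 11.623$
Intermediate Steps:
$a{\left(u \right)} = \sqrt{2} \sqrt{u}$ ($a{\left(u \right)} = \sqrt{2 u} = \sqrt{2} \sqrt{u}$)
$G{\left(W \right)} = \frac{2 W}{-12 + W}$ ($G{\left(W \right)} = \frac{W + W}{W - 12} = \frac{2 W}{W - 12} = \frac{2 W}{-12 + W}$)
$\left(-5 + G{\left(a{\left(6 \right)} \right)}\right) \left(-2\right) = \left(-5 + \frac{2 \sqrt{2} \sqrt{6}}{-12 + \sqrt{2} \sqrt{6}}\right) \left(-2\right) = \left(-5 + \frac{2 \cdot 2 \sqrt{3}}{-12 + 2 \sqrt{3}}\right) \left(-2\right) = \left(-5 + \frac{4 \sqrt{3}}{-12 + 2 \sqrt{3}}\right) \left(-2\right) = 10 - \frac{8 \sqrt{3}}{-12 + 2 \sqrt{3}}$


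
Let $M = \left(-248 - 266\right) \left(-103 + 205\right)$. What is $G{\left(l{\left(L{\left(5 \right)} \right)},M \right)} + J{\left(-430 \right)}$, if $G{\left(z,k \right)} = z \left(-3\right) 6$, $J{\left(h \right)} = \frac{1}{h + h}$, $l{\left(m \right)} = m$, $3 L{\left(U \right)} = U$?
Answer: $- \frac{25801}{860} \approx -30.001$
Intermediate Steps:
$L{\left(U \right)} = \frac{U}{3}$
$J{\left(h \right)} = \frac{1}{2 h}$
$M = -52428$ ($M = \left(-514\right) 102 = -52428$)
$G{\left(z,k \right)} = - 18 z$ ($G{\left(z,k \right)} = - 3 z 6 = - 18 z$)
$G{\left(l{\left(L{\left(5 \right)} \right)},M \right)} + J{\left(-430 \right)} = - 18 \cdot \frac{1}{3} \cdot 5 + \frac{1}{2 \left(-430\right)} = \left(-18\right) \frac{5}{3} + \frac{1}{2} \left(- \frac{1}{430}\right) = -30 - \frac{1}{860} = - \frac{25801}{860}$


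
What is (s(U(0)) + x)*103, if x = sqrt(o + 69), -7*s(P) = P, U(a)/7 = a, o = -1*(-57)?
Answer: 309*sqrt(14) ≈ 1156.2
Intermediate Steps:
o = 57
U(a) = 7*a
s(P) = -P/7
x = 3*sqrt(14) (x = sqrt(57 + 69) = sqrt(126) = 3*sqrt(14) ≈ 11.225)
(s(U(0)) + x)*103 = (-0 + 3*sqrt(14))*103 = (-1/7*0 + 3*sqrt(14))*103 = (0 + 3*sqrt(14))*103 = (3*sqrt(14))*103 = 309*sqrt(14)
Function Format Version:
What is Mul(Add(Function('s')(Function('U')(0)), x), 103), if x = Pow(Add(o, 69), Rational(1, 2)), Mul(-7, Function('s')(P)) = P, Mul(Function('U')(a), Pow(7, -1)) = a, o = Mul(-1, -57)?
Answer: Mul(309, Pow(14, Rational(1, 2))) ≈ 1156.2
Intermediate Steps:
o = 57
Function('U')(a) = Mul(7, a)
Function('s')(P) = Mul(Rational(-1, 7), P)
x = Mul(3, Pow(14, Rational(1, 2))) (x = Pow(Add(57, 69), Rational(1, 2)) = Pow(126, Rational(1, 2)) = Mul(3, Pow(14, Rational(1, 2))) ≈ 11.225)
Mul(Add(Function('s')(Function('U')(0)), x), 103) = Mul(Add(Mul(Rational(-1, 7), Mul(7, 0)), Mul(3, Pow(14, Rational(1, 2)))), 103) = Mul(Add(Mul(Rational(-1, 7), 0), Mul(3, Pow(14, Rational(1, 2)))), 103) = Mul(Add(0, Mul(3, Pow(14, Rational(1, 2)))), 103) = Mul(Mul(3, Pow(14, Rational(1, 2))), 103) = Mul(309, Pow(14, Rational(1, 2)))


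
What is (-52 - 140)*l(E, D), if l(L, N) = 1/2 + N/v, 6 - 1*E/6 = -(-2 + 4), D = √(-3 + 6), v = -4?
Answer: -96 + 48*√3 ≈ -12.862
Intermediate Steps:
D = √3 ≈ 1.7320
E = 48 (E = 36 - (-6)*(-2 + 4) = 36 - (-6)*2 = 36 - 6*(-2) = 36 + 12 = 48)
l(L, N) = ½ - N/4 (l(L, N) = 1/2 + N/(-4) = 1*(½) + N*(-¼) = ½ - N/4)
(-52 - 140)*l(E, D) = (-52 - 140)*(½ - √3/4) = -192*(½ - √3/4) = -96 + 48*√3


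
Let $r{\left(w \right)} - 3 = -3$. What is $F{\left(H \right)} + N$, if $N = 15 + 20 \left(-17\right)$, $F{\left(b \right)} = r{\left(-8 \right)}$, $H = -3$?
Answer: $-325$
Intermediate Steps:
$r{\left(w \right)} = 0$ ($r{\left(w \right)} = 3 - 3 = 0$)
$F{\left(b \right)} = 0$
$N = -325$ ($N = 15 - 340 = -325$)
$F{\left(H \right)} + N = 0 - 325 = -325$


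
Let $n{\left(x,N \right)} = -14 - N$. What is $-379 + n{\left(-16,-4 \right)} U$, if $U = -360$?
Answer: $3221$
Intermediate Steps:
$-379 + n{\left(-16,-4 \right)} U = -379 + \left(-14 - -4\right) \left(-360\right) = -379 + \left(-14 + 4\right) \left(-360\right) = -379 - -3600 = -379 + 3600 = 3221$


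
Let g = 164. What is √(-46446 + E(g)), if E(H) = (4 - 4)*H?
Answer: I*√46446 ≈ 215.51*I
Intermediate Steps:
E(H) = 0 (E(H) = 0*H = 0)
√(-46446 + E(g)) = √(-46446 + 0) = √(-46446) = I*√46446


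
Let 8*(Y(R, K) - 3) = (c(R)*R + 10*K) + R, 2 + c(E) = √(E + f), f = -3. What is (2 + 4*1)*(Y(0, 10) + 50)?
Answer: 393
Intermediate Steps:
c(E) = -2 + √(-3 + E) (c(E) = -2 + √(E - 3) = -2 + √(-3 + E))
Y(R, K) = 3 + R/8 + 5*K/4 + R*(-2 + √(-3 + R))/8 (Y(R, K) = 3 + (((-2 + √(-3 + R))*R + 10*K) + R)/8 = 3 + ((R*(-2 + √(-3 + R)) + 10*K) + R)/8 = 3 + ((10*K + R*(-2 + √(-3 + R))) + R)/8 = 3 + (R + 10*K + R*(-2 + √(-3 + R)))/8 = 3 + (R/8 + 5*K/4 + R*(-2 + √(-3 + R))/8) = 3 + R/8 + 5*K/4 + R*(-2 + √(-3 + R))/8)
(2 + 4*1)*(Y(0, 10) + 50) = (2 + 4*1)*((3 - ⅛*0 + (5/4)*10 + (⅛)*0*√(-3 + 0)) + 50) = (2 + 4)*((3 + 0 + 25/2 + (⅛)*0*√(-3)) + 50) = 6*((3 + 0 + 25/2 + (⅛)*0*(I*√3)) + 50) = 6*((3 + 0 + 25/2 + 0) + 50) = 6*(31/2 + 50) = 6*(131/2) = 393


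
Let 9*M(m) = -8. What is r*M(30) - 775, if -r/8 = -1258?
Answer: -87487/9 ≈ -9720.8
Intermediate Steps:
r = 10064 (r = -8*(-1258) = 10064)
M(m) = -8/9 (M(m) = (⅑)*(-8) = -8/9)
r*M(30) - 775 = 10064*(-8/9) - 775 = -80512/9 - 775 = -87487/9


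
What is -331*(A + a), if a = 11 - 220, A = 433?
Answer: -74144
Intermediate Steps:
a = -209
-331*(A + a) = -331*(433 - 209) = -331*224 = -74144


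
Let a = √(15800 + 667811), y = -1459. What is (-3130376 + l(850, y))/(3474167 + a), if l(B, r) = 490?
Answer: -5436873327481/6034917830139 + 1564943*√683611/6034917830139 ≈ -0.90069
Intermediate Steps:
a = √683611 ≈ 826.81
(-3130376 + l(850, y))/(3474167 + a) = (-3130376 + 490)/(3474167 + √683611) = -3129886/(3474167 + √683611)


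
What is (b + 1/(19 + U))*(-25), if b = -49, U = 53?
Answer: 88175/72 ≈ 1224.7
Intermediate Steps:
(b + 1/(19 + U))*(-25) = (-49 + 1/(19 + 53))*(-25) = (-49 + 1/72)*(-25) = -3527/72*(-25) = 88175/72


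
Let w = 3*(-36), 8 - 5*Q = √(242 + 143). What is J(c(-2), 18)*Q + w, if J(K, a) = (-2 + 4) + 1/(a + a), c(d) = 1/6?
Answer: -4714/45 - 73*√385/180 ≈ -112.71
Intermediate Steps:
c(d) = ⅙
J(K, a) = 2 + 1/(2*a)
Q = 8/5 - √385/5 (Q = 8/5 - √(242 + 143)/5 = 8/5 - √385/5 ≈ -2.3243)
w = -108
J(c(-2), 18)*Q + w = (2 + (½)/18)*(8/5 - √385/5) - 108 = (2 + (½)*(1/18))*(8/5 - √385/5) - 108 = (2 + 1/36)*(8/5 - √385/5) - 108 = 73*(8/5 - √385/5)/36 - 108 = (146/45 - 73*√385/180) - 108 = -4714/45 - 73*√385/180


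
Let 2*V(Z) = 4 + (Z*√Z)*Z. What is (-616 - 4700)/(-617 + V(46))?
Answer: -3269340/51112519 - 5624328*√46/51112519 ≈ -0.81028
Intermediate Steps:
V(Z) = 2 + Z^(5/2)/2 (V(Z) = (4 + (Z*√Z)*Z)/2 = (4 + Z^(3/2)*Z)/2 = (4 + Z^(5/2))/2 = 2 + Z^(5/2)/2)
(-616 - 4700)/(-617 + V(46)) = (-616 - 4700)/(-617 + (2 + 46^(5/2)/2)) = -5316/(-617 + (2 + (2116*√46)/2)) = -5316/(-617 + (2 + 1058*√46)) = -5316/(-615 + 1058*√46)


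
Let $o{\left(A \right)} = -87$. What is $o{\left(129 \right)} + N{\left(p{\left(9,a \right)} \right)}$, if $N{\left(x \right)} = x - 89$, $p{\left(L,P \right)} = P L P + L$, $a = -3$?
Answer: $-86$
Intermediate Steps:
$p{\left(L,P \right)} = L + L P^{2}$ ($p{\left(L,P \right)} = L P P + L = L P^{2} + L = L + L P^{2}$)
$N{\left(x \right)} = -89 + x$ ($N{\left(x \right)} = x - 89 = -89 + x$)
$o{\left(129 \right)} + N{\left(p{\left(9,a \right)} \right)} = -87 - \left(89 - 9 \left(1 + \left(-3\right)^{2}\right)\right) = -87 - \left(89 - 9 \left(1 + 9\right)\right) = -87 + \left(-89 + 9 \cdot 10\right) = -87 + \left(-89 + 90\right) = -87 + 1 = -86$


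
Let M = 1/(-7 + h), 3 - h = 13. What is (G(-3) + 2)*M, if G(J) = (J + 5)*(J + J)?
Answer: 10/17 ≈ 0.58823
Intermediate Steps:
h = -10 (h = 3 - 1*13 = 3 - 13 = -10)
G(J) = 2*J*(5 + J) (G(J) = (5 + J)*(2*J) = 2*J*(5 + J))
M = -1/17 (M = 1/(-7 - 10) = 1/(-17) = -1/17 ≈ -0.058824)
(G(-3) + 2)*M = (2*(-3)*(5 - 3) + 2)*(-1/17) = (2*(-3)*2 + 2)*(-1/17) = (-12 + 2)*(-1/17) = -10*(-1/17) = 10/17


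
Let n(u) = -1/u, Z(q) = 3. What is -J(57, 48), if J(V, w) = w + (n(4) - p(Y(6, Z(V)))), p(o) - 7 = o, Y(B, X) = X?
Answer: -151/4 ≈ -37.750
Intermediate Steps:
p(o) = 7 + o
J(V, w) = -41/4 + w (J(V, w) = w + (-1/4 - (7 + 3)) = w + (-1*¼ - 1*10) = w + (-¼ - 10) = w - 41/4 = -41/4 + w)
-J(57, 48) = -(-41/4 + 48) = -1*151/4 = -151/4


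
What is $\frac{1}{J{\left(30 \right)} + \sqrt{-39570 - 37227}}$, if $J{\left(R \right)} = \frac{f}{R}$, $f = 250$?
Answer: $\frac{75}{691798} - \frac{27 i \sqrt{8533}}{691798} \approx 0.00010841 - 0.0036053 i$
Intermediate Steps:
$J{\left(R \right)} = \frac{250}{R}$
$\frac{1}{J{\left(30 \right)} + \sqrt{-39570 - 37227}} = \frac{1}{\frac{250}{30} + \sqrt{-39570 - 37227}} = \frac{1}{250 \cdot \frac{1}{30} + \sqrt{-76797}} = \frac{1}{\frac{25}{3} + 3 i \sqrt{8533}}$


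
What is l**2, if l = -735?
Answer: 540225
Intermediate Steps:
l**2 = (-735)**2 = 540225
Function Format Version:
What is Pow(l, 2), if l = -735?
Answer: 540225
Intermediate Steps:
Pow(l, 2) = Pow(-735, 2) = 540225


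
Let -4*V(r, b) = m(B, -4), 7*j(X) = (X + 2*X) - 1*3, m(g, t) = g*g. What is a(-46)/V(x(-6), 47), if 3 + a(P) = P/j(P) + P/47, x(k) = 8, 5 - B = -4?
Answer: 956/11421 ≈ 0.083705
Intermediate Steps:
B = 9 (B = 5 - 1*(-4) = 5 + 4 = 9)
m(g, t) = g²
j(X) = -3/7 + 3*X/7 (j(X) = ((X + 2*X) - 1*3)/7 = (3*X - 3)/7 = (-3 + 3*X)/7 = -3/7 + 3*X/7)
a(P) = -3 + P/47 + P/(-3/7 + 3*P/7) (a(P) = -3 + (P/(-3/7 + 3*P/7) + P/47) = -3 + (P/47 + P/(-3/7 + 3*P/7)) = -3 + P/47 + P/(-3/7 + 3*P/7))
V(r, b) = -81/4 (V(r, b) = -¼*9² = -¼*81 = -81/4)
a(-46)/V(x(-6), 47) = ((423 - 97*(-46) + 3*(-46)²)/(141*(-1 - 46)))/(-81/4) = ((1/141)*(423 + 4462 + 3*2116)/(-47))*(-4/81) = ((1/141)*(-1/47)*(423 + 4462 + 6348))*(-4/81) = ((1/141)*(-1/47)*11233)*(-4/81) = -239/141*(-4/81) = 956/11421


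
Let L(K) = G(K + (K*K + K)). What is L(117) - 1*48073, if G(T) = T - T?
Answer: -48073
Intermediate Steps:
G(T) = 0
L(K) = 0
L(117) - 1*48073 = 0 - 1*48073 = 0 - 48073 = -48073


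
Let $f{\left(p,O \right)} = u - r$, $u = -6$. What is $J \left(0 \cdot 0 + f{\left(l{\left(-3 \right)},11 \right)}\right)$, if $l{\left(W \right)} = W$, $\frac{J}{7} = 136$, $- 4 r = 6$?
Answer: $-4284$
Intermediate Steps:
$r = - \frac{3}{2}$ ($r = \left(- \frac{1}{4}\right) 6 = - \frac{3}{2} \approx -1.5$)
$J = 952$ ($J = 7 \cdot 136 = 952$)
$f{\left(p,O \right)} = - \frac{9}{2}$ ($f{\left(p,O \right)} = -6 - - \frac{3}{2} = -6 + \frac{3}{2} = - \frac{9}{2}$)
$J \left(0 \cdot 0 + f{\left(l{\left(-3 \right)},11 \right)}\right) = 952 \left(0 \cdot 0 - \frac{9}{2}\right) = 952 \left(0 - \frac{9}{2}\right) = 952 \left(- \frac{9}{2}\right) = -4284$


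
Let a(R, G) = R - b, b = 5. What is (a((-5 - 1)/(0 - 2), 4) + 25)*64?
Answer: 1472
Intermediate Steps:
a(R, G) = -5 + R (a(R, G) = R - 1*5 = R - 5 = -5 + R)
(a((-5 - 1)/(0 - 2), 4) + 25)*64 = ((-5 + (-5 - 1)/(0 - 2)) + 25)*64 = ((-5 - 6/(-2)) + 25)*64 = ((-5 - 6*(-1/2)) + 25)*64 = ((-5 + 3) + 25)*64 = (-2 + 25)*64 = 23*64 = 1472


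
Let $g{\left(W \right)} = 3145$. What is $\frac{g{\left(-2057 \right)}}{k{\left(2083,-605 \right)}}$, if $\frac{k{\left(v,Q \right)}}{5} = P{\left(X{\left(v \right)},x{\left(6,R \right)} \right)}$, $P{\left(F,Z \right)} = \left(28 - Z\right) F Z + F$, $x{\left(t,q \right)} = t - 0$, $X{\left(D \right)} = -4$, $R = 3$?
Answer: $- \frac{629}{532} \approx -1.1823$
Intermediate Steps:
$x{\left(t,q \right)} = t$ ($x{\left(t,q \right)} = t + 0 = t$)
$P{\left(F,Z \right)} = F + F Z \left(28 - Z\right)$ ($P{\left(F,Z \right)} = F \left(28 - Z\right) Z + F = F Z \left(28 - Z\right) + F = F + F Z \left(28 - Z\right)$)
$k{\left(v,Q \right)} = -2660$ ($k{\left(v,Q \right)} = 5 \left(- 4 \left(1 - 6^{2} + 28 \cdot 6\right)\right) = 5 \left(- 4 \left(1 - 36 + 168\right)\right) = 5 \left(\left(-4\right) 133\right) = 5 \left(-532\right) = -2660$)
$\frac{g{\left(-2057 \right)}}{k{\left(2083,-605 \right)}} = \frac{3145}{-2660} = 3145 \left(- \frac{1}{2660}\right) = - \frac{629}{532}$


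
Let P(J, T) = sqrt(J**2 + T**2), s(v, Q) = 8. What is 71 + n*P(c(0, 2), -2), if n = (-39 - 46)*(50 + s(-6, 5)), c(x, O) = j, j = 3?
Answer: 71 - 4930*sqrt(13) ≈ -17704.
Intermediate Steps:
c(x, O) = 3
n = -4930 (n = (-39 - 46)*(50 + 8) = -85*58 = -4930)
71 + n*P(c(0, 2), -2) = 71 - 4930*sqrt(3**2 + (-2)**2) = 71 - 4930*sqrt(9 + 4) = 71 - 4930*sqrt(13)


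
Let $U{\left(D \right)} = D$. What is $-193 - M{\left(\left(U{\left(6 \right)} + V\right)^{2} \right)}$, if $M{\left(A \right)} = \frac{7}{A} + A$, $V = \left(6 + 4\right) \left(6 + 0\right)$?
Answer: $- \frac{19815451}{4356} \approx -4549.0$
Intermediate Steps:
$V = 60$ ($V = 10 \cdot 6 = 60$)
$M{\left(A \right)} = A + \frac{7}{A}$
$-193 - M{\left(\left(U{\left(6 \right)} + V\right)^{2} \right)} = -193 - \left(\left(6 + 60\right)^{2} + \frac{7}{\left(6 + 60\right)^{2}}\right) = -193 - \left(66^{2} + \frac{7}{66^{2}}\right) = -193 - \left(4356 + \frac{7}{4356}\right) = -193 - \frac{18974743}{4356} = - \frac{19815451}{4356}$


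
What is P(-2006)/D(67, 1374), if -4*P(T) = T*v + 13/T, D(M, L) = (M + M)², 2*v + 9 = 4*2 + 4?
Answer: 6036067/144078944 ≈ 0.041894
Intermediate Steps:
v = 3/2 (v = -9/2 + (4*2 + 4)/2 = -9/2 + (8 + 4)/2 = -9/2 + (½)*12 = -9/2 + 6 = 3/2 ≈ 1.5000)
D(M, L) = 4*M² (D(M, L) = (2*M)² = 4*M²)
P(T) = -13/(4*T) - 3*T/8 (P(T) = -(T*(3/2) + 13/T)/4 = -(3*T/2 + 13/T)/4 = -(13/T + 3*T/2)/4 = -13/(4*T) - 3*T/8)
P(-2006)/D(67, 1374) = ((⅛)*(-26 - 3*(-2006)²)/(-2006))/((4*67²)) = ((⅛)*(-1/2006)*(-26 - 3*4024036))/((4*4489)) = ((⅛)*(-1/2006)*(-26 - 12072108))/17956 = ((⅛)*(-1/2006)*(-12072134))*(1/17956) = (6036067/8024)*(1/17956) = 6036067/144078944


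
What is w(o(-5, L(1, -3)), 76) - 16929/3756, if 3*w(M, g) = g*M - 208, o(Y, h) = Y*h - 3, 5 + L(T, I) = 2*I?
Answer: 1556853/1252 ≈ 1243.5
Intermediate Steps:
L(T, I) = -5 + 2*I
o(Y, h) = -3 + Y*h
w(M, g) = -208/3 + M*g/3 (w(M, g) = (g*M - 208)/3 = (M*g - 208)/3 = (-208 + M*g)/3 = -208/3 + M*g/3)
w(o(-5, L(1, -3)), 76) - 16929/3756 = (-208/3 + (1/3)*(-3 - 5*(-5 + 2*(-3)))*76) - 16929/3756 = (-208/3 + (1/3)*(-3 - 5*(-5 - 6))*76) - 16929*1/3756 = (-208/3 + (1/3)*(-3 - 5*(-11))*76) - 5643/1252 = (-208/3 + (1/3)*(-3 + 55)*76) - 5643/1252 = (-208/3 + (1/3)*52*76) - 5643/1252 = (-208/3 + 3952/3) - 5643/1252 = 1248 - 5643/1252 = 1556853/1252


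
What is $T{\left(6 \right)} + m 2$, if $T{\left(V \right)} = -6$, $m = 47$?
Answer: $88$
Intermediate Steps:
$T{\left(6 \right)} + m 2 = -6 + 47 \cdot 2 = -6 + 94 = 88$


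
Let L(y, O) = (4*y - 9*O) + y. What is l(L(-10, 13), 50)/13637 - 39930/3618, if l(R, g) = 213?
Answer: -90625796/8223111 ≈ -11.021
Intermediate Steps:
L(y, O) = -9*O + 5*y (L(y, O) = (-9*O + 4*y) + y = -9*O + 5*y)
l(L(-10, 13), 50)/13637 - 39930/3618 = 213/13637 - 39930/3618 = 213*(1/13637) - 39930*1/3618 = 213/13637 - 6655/603 = -90625796/8223111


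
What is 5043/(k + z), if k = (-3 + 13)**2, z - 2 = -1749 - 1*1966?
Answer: -5043/3613 ≈ -1.3958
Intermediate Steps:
z = -3713 (z = 2 + (-1749 - 1*1966) = 2 + (-1749 - 1966) = 2 - 3715 = -3713)
k = 100 (k = 10**2 = 100)
5043/(k + z) = 5043/(100 - 3713) = 5043/(-3613) = 5043*(-1/3613) = -5043/3613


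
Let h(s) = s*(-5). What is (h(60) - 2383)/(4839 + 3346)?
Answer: -2683/8185 ≈ -0.32779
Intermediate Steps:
h(s) = -5*s
(h(60) - 2383)/(4839 + 3346) = (-5*60 - 2383)/(4839 + 3346) = (-300 - 2383)/8185 = -2683*1/8185 = -2683/8185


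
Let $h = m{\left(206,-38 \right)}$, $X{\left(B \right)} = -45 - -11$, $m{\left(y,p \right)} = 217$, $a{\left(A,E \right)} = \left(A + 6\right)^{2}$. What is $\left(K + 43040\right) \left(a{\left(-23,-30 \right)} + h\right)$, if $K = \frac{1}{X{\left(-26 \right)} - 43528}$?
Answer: $\frac{20623993269}{947} \approx 2.1778 \cdot 10^{7}$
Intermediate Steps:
$a{\left(A,E \right)} = \left(6 + A\right)^{2}$
$X{\left(B \right)} = -34$ ($X{\left(B \right)} = -45 + 11 = -34$)
$h = 217$
$K = - \frac{1}{43562}$ ($K = \frac{1}{-34 - 43528} = \frac{1}{-43562} = - \frac{1}{43562} \approx -2.2956 \cdot 10^{-5}$)
$\left(K + 43040\right) \left(a{\left(-23,-30 \right)} + h\right) = \left(- \frac{1}{43562} + 43040\right) \left(\left(6 - 23\right)^{2} + 217\right) = \frac{1874908479 \left(\left(-17\right)^{2} + 217\right)}{43562} = \frac{1874908479 \left(289 + 217\right)}{43562} = \frac{1874908479}{43562} \cdot 506 = \frac{20623993269}{947}$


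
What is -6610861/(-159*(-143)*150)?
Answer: -6610861/3410550 ≈ -1.9384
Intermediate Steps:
-6610861/(-159*(-143)*150) = -6610861/(22737*150) = -6610861/3410550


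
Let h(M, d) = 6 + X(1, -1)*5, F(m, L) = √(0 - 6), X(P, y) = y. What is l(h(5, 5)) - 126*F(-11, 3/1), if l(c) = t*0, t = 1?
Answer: -126*I*√6 ≈ -308.64*I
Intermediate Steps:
F(m, L) = I*√6 (F(m, L) = √(-6) = I*√6)
h(M, d) = 1 (h(M, d) = 6 - 1*5 = 6 - 5 = 1)
l(c) = 0 (l(c) = 1*0 = 0)
l(h(5, 5)) - 126*F(-11, 3/1) = 0 - 126*I*√6 = -126*I*√6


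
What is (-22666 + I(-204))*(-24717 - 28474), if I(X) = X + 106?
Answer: 1210839924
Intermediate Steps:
I(X) = 106 + X
(-22666 + I(-204))*(-24717 - 28474) = (-22666 + (106 - 204))*(-24717 - 28474) = (-22666 - 98)*(-53191) = -22764*(-53191) = 1210839924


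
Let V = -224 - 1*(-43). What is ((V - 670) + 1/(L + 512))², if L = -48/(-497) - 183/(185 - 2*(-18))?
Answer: 2283771050713102721796/3153518910752401 ≈ 7.2420e+5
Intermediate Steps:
V = -181 (V = -224 + 43 = -181)
L = -80343/109837 (L = -48*(-1/497) - 183/(185 + 36) = 48/497 - 183/221 = -80343/109837 ≈ -0.73147)
((V - 670) + 1/(L + 512))² = ((-181 - 670) + 1/(-80343/109837 + 512))² = (-851 + 1/(56156201/109837))² = (-851 + 109837/56156201)² = (-47788817214/56156201)² = 2283771050713102721796/3153518910752401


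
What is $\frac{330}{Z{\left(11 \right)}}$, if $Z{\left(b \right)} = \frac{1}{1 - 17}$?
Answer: $-5280$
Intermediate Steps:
$Z{\left(b \right)} = - \frac{1}{16}$ ($Z{\left(b \right)} = \frac{1}{-16} = - \frac{1}{16}$)
$\frac{330}{Z{\left(11 \right)}} = \frac{330}{- \frac{1}{16}} = 330 \left(-16\right) = -5280$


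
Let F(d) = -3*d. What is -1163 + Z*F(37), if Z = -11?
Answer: 58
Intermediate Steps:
-1163 + Z*F(37) = -1163 - (-33)*37 = -1163 - 11*(-111) = -1163 + 1221 = 58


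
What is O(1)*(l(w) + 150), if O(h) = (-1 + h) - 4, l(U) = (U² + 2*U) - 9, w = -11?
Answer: -960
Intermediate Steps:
l(U) = -9 + U² + 2*U
O(h) = -5 + h
O(1)*(l(w) + 150) = (-5 + 1)*((-9 + (-11)² + 2*(-11)) + 150) = -4*((-9 + 121 - 22) + 150) = -4*(90 + 150) = -4*240 = -960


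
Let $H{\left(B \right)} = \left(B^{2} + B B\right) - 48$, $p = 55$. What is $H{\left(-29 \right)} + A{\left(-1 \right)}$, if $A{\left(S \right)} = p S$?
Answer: $1579$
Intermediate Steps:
$H{\left(B \right)} = -48 + 2 B^{2}$ ($H{\left(B \right)} = \left(B^{2} + B^{2}\right) - 48 = 2 B^{2} - 48 = -48 + 2 B^{2}$)
$A{\left(S \right)} = 55 S$
$H{\left(-29 \right)} + A{\left(-1 \right)} = \left(-48 + 2 \left(-29\right)^{2}\right) + 55 \left(-1\right) = \left(-48 + 2 \cdot 841\right) - 55 = \left(-48 + 1682\right) - 55 = 1634 - 55 = 1579$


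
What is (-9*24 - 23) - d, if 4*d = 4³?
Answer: -255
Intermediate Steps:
d = 16 (d = (¼)*4³ = (¼)*64 = 16)
(-9*24 - 23) - d = (-9*24 - 23) - 1*16 = (-216 - 23) - 16 = -239 - 16 = -255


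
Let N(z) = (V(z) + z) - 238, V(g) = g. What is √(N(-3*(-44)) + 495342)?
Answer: 2*√123842 ≈ 703.82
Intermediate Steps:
N(z) = -238 + 2*z (N(z) = (z + z) - 238 = 2*z - 238 = -238 + 2*z)
√(N(-3*(-44)) + 495342) = √((-238 + 2*(-3*(-44))) + 495342) = √((-238 + 2*132) + 495342) = √((-238 + 264) + 495342) = √(26 + 495342) = √495368 = 2*√123842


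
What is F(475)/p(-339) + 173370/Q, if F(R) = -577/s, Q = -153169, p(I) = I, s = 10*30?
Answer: -17543350487/15577287300 ≈ -1.1262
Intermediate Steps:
s = 300
F(R) = -577/300
F(475)/p(-339) + 173370/Q = -577/300/(-339) + 173370/(-153169) = -577/300*(-1/339) + 173370*(-1/153169) = 577/101700 - 173370/153169 = -17543350487/15577287300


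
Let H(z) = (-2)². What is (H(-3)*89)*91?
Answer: 32396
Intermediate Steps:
H(z) = 4
(H(-3)*89)*91 = (4*89)*91 = 356*91 = 32396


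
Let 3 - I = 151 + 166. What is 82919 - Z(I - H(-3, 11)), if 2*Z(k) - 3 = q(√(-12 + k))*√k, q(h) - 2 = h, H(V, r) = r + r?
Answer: 165835/2 + 12*√203 - 4*I*√21 ≈ 83089.0 - 18.33*I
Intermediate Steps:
H(V, r) = 2*r
I = -314 (I = 3 - (151 + 166) = 3 - 1*317 = 3 - 317 = -314)
q(h) = 2 + h
Z(k) = 3/2 + √k*(2 + √(-12 + k))/2 (Z(k) = 3/2 + ((2 + √(-12 + k))*√k)/2 = 3/2 + (√k*(2 + √(-12 + k)))/2 = 3/2 + √k*(2 + √(-12 + k))/2)
82919 - Z(I - H(-3, 11)) = 82919 - (3/2 + √(-314 - 2*11)*(2 + √(-12 + (-314 - 2*11)))/2) = 82919 - (3/2 + √(-314 - 1*22)*(2 + √(-12 + (-314 - 1*22)))/2) = 82919 - (3/2 + √(-314 - 22)*(2 + √(-12 + (-314 - 22)))/2) = 82919 - (3/2 + √(-336)*(2 + √(-12 - 336))/2) = 82919 - (3/2 + (4*I*√21)*(2 + √(-348))/2) = 82919 - (3/2 + (4*I*√21)*(2 + 2*I*√87)/2) = 82919 - (3/2 + 2*I*√21*(2 + 2*I*√87)) = 82919 + (-3/2 - 2*I*√21*(2 + 2*I*√87)) = 165835/2 - 2*I*√21*(2 + 2*I*√87)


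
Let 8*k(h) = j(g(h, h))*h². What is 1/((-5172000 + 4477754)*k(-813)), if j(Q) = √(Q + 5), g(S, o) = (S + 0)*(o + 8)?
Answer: -2*√654470/75079994117562945 ≈ -2.1550e-14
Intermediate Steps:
g(S, o) = S*(8 + o)
j(Q) = √(5 + Q)
k(h) = h²*√(5 + h*(8 + h))/8 (k(h) = (√(5 + h*(8 + h))*h²)/8 = (h²*√(5 + h*(8 + h)))/8 = h²*√(5 + h*(8 + h))/8)
1/((-5172000 + 4477754)*k(-813)) = 1/((-5172000 + 4477754)*(((⅛)*(-813)²*√(5 - 813*(8 - 813))))) = 1/((-694246)*(((⅛)*660969*√(5 - 813*(-805))))) = -8/(660969*√(5 + 654465))/694246 = -4*√654470/216292190715/694246 = -2*√654470/75079994117562945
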